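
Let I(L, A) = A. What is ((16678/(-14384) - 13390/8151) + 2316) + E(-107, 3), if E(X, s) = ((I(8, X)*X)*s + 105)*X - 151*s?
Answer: -535962661087/145464 ≈ -3.6845e+6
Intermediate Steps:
E(X, s) = -151*s + X*(105 + s*X**2) (E(X, s) = ((X*X)*s + 105)*X - 151*s = (X**2*s + 105)*X - 151*s = (s*X**2 + 105)*X - 151*s = (105 + s*X**2)*X - 151*s = X*(105 + s*X**2) - 151*s = -151*s + X*(105 + s*X**2))
((16678/(-14384) - 13390/8151) + 2316) + E(-107, 3) = ((16678/(-14384) - 13390/8151) + 2316) + (-151*3 + 105*(-107) + 3*(-107)**3) = ((16678*(-1/14384) - 13390*1/8151) + 2316) + (-453 - 11235 + 3*(-1225043)) = ((-269/232 - 1030/627) + 2316) + (-453 - 11235 - 3675129) = (-407623/145464 + 2316) - 3686817 = 336487001/145464 - 3686817 = -535962661087/145464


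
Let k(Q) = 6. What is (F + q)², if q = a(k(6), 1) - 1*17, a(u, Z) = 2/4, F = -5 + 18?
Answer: 49/4 ≈ 12.250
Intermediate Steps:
F = 13
a(u, Z) = ½ (a(u, Z) = 2*(¼) = ½)
q = -33/2 (q = ½ - 1*17 = ½ - 17 = -33/2 ≈ -16.500)
(F + q)² = (13 - 33/2)² = (-7/2)² = 49/4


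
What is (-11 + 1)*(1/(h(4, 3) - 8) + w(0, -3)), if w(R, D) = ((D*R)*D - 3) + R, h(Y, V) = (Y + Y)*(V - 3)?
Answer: 125/4 ≈ 31.250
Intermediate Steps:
h(Y, V) = 2*Y*(-3 + V) (h(Y, V) = (2*Y)*(-3 + V) = 2*Y*(-3 + V))
w(R, D) = -3 + R + R*D² (w(R, D) = (R*D² - 3) + R = (-3 + R*D²) + R = -3 + R + R*D²)
(-11 + 1)*(1/(h(4, 3) - 8) + w(0, -3)) = (-11 + 1)*(1/(2*4*(-3 + 3) - 8) + (-3 + 0 + 0*(-3)²)) = -10*(1/(2*4*0 - 8) + (-3 + 0 + 0*9)) = -10*(1/(0 - 8) + (-3 + 0 + 0)) = -10*(1/(-8) - 3) = -10*(-⅛ - 3) = -10*(-25/8) = 125/4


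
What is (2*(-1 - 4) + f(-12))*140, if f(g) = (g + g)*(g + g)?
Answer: 79240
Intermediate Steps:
f(g) = 4*g² (f(g) = (2*g)*(2*g) = 4*g²)
(2*(-1 - 4) + f(-12))*140 = (2*(-1 - 4) + 4*(-12)²)*140 = (2*(-5) + 4*144)*140 = (-10 + 576)*140 = 566*140 = 79240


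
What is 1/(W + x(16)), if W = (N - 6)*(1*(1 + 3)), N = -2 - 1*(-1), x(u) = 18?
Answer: -1/10 ≈ -0.10000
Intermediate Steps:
N = -1 (N = -2 + 1 = -1)
W = -28 (W = (-1 - 6)*(1*(1 + 3)) = -7*4 = -28)
1/(W + x(16)) = 1/(-28 + 18) = 1/(-10) = -1/10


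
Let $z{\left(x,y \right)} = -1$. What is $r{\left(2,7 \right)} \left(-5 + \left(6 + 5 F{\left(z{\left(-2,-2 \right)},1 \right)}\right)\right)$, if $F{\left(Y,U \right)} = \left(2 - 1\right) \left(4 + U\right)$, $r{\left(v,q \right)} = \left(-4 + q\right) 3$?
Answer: $234$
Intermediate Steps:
$r{\left(v,q \right)} = -12 + 3 q$
$F{\left(Y,U \right)} = 4 + U$ ($F{\left(Y,U \right)} = 1 \left(4 + U\right) = 4 + U$)
$r{\left(2,7 \right)} \left(-5 + \left(6 + 5 F{\left(z{\left(-2,-2 \right)},1 \right)}\right)\right) = \left(-12 + 3 \cdot 7\right) \left(-5 + \left(6 + 5 \left(4 + 1\right)\right)\right) = \left(-12 + 21\right) \left(-5 + \left(6 + 5 \cdot 5\right)\right) = 9 \left(-5 + \left(6 + 25\right)\right) = 9 \left(-5 + 31\right) = 9 \cdot 26 = 234$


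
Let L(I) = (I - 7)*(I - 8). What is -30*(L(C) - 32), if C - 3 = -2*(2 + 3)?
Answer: -5340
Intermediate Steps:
C = -7 (C = 3 - 2*(2 + 3) = 3 - 2*5 = 3 - 10 = -7)
L(I) = (-8 + I)*(-7 + I) (L(I) = (-7 + I)*(-8 + I) = (-8 + I)*(-7 + I))
-30*(L(C) - 32) = -30*((56 + (-7)² - 15*(-7)) - 32) = -30*((56 + 49 + 105) - 32) = -30*(210 - 32) = -30*178 = -5340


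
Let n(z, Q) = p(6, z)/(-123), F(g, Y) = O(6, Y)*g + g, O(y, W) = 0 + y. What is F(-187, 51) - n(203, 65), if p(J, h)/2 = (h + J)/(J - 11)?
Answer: -805453/615 ≈ -1309.7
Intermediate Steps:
O(y, W) = y
F(g, Y) = 7*g (F(g, Y) = 6*g + g = 7*g)
p(J, h) = 2*(J + h)/(-11 + J) (p(J, h) = 2*((h + J)/(J - 11)) = 2*((J + h)/(-11 + J)) = 2*(J + h)/(-11 + J))
n(z, Q) = 4/205 + 2*z/615 (n(z, Q) = (2*(6 + z)/(-11 + 6))/(-123) = (2*(6 + z)/(-5))*(-1/123) = (2*(-⅕)*(6 + z))*(-1/123) = (-12/5 - 2*z/5)*(-1/123) = 4/205 + 2*z/615)
F(-187, 51) - n(203, 65) = 7*(-187) - (4/205 + (2/615)*203) = -1309 - (4/205 + 406/615) = -1309 - 1*418/615 = -1309 - 418/615 = -805453/615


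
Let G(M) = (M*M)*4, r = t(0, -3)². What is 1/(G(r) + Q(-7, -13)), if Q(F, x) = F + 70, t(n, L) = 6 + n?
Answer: 1/5247 ≈ 0.00019059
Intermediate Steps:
Q(F, x) = 70 + F
r = 36 (r = (6 + 0)² = 6² = 36)
G(M) = 4*M² (G(M) = M²*4 = 4*M²)
1/(G(r) + Q(-7, -13)) = 1/(4*36² + (70 - 7)) = 1/(4*1296 + 63) = 1/(5184 + 63) = 1/5247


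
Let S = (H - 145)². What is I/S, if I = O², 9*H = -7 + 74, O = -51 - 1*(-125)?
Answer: 110889/383161 ≈ 0.28941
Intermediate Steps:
O = 74 (O = -51 + 125 = 74)
H = 67/9 (H = (-7 + 74)/9 = (⅑)*67 = 67/9 ≈ 7.4444)
I = 5476 (I = 74² = 5476)
S = 1532644/81 (S = (67/9 - 145)² = (-1238/9)² = 1532644/81 ≈ 18922.)
I/S = 5476/(1532644/81) = 5476*(81/1532644) = 110889/383161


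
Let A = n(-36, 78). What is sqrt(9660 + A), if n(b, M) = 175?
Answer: sqrt(9835) ≈ 99.172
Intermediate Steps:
A = 175
sqrt(9660 + A) = sqrt(9660 + 175) = sqrt(9835)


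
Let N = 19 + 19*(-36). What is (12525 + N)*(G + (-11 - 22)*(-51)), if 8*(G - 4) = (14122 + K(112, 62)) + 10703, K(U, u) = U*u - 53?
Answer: 67026790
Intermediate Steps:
K(U, u) = -53 + U*u
G = 7937/2 (G = 4 + ((14122 + (-53 + 112*62)) + 10703)/8 = 4 + ((14122 + (-53 + 6944)) + 10703)/8 = 4 + ((14122 + 6891) + 10703)/8 = 4 + (21013 + 10703)/8 = 4 + (⅛)*31716 = 4 + 7929/2 = 7937/2 ≈ 3968.5)
N = -665 (N = 19 - 684 = -665)
(12525 + N)*(G + (-11 - 22)*(-51)) = (12525 - 665)*(7937/2 + (-11 - 22)*(-51)) = 11860*(7937/2 - 33*(-51)) = 11860*(7937/2 + 1683) = 11860*(11303/2) = 67026790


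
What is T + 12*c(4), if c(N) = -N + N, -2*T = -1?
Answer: 1/2 ≈ 0.50000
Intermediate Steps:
T = 1/2 (T = -1/2*(-1) = 1/2 ≈ 0.50000)
c(N) = 0
T + 12*c(4) = 1/2 + 12*0 = 1/2 + 0 = 1/2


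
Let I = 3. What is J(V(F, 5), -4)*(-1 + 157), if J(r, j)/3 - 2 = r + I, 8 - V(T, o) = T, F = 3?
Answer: 4680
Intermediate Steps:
V(T, o) = 8 - T
J(r, j) = 15 + 3*r (J(r, j) = 6 + 3*(r + 3) = 6 + 3*(3 + r) = 6 + (9 + 3*r) = 15 + 3*r)
J(V(F, 5), -4)*(-1 + 157) = (15 + 3*(8 - 1*3))*(-1 + 157) = (15 + 3*(8 - 3))*156 = (15 + 3*5)*156 = (15 + 15)*156 = 30*156 = 4680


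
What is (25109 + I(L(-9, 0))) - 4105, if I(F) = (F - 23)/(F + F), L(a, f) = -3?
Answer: 63025/3 ≈ 21008.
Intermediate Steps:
I(F) = (-23 + F)/(2*F) (I(F) = (-23 + F)/((2*F)) = (-23 + F)*(1/(2*F)) = (-23 + F)/(2*F))
(25109 + I(L(-9, 0))) - 4105 = (25109 + (½)*(-23 - 3)/(-3)) - 4105 = (25109 + (½)*(-⅓)*(-26)) - 4105 = (25109 + 13/3) - 4105 = 75340/3 - 4105 = 63025/3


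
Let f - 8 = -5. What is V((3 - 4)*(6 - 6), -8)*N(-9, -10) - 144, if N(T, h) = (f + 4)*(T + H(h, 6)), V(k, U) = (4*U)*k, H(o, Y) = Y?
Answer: -144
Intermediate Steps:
f = 3 (f = 8 - 5 = 3)
V(k, U) = 4*U*k
N(T, h) = 42 + 7*T (N(T, h) = (3 + 4)*(T + 6) = 7*(6 + T) = 42 + 7*T)
V((3 - 4)*(6 - 6), -8)*N(-9, -10) - 144 = (4*(-8)*((3 - 4)*(6 - 6)))*(42 + 7*(-9)) - 144 = (4*(-8)*(-1*0))*(42 - 63) - 144 = (4*(-8)*0)*(-21) - 144 = 0*(-21) - 144 = 0 - 144 = -144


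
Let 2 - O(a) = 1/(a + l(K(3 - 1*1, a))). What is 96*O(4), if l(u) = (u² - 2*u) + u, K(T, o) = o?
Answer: 186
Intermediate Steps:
l(u) = u² - u
O(a) = 2 - 1/(a + a*(-1 + a))
96*O(4) = 96*(2 - 1/4²) = 96*(2 - 1*1/16) = 96*(2 - 1/16) = 96*(31/16) = 186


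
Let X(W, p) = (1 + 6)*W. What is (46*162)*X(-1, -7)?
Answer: -52164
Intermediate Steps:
X(W, p) = 7*W
(46*162)*X(-1, -7) = (46*162)*(7*(-1)) = 7452*(-7) = -52164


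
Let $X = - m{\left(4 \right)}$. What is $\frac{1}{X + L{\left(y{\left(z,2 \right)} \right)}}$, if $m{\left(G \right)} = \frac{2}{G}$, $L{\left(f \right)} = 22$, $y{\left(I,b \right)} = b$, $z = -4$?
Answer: $\frac{2}{43} \approx 0.046512$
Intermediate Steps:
$X = - \frac{1}{2}$ ($X = - \frac{2}{4} = \left(-1\right) \frac{1}{2} = - \frac{1}{2} \approx -0.5$)
$\frac{1}{X + L{\left(y{\left(z,2 \right)} \right)}} = \frac{1}{- \frac{1}{2} + 22} = \frac{1}{\frac{43}{2}} = \frac{2}{43}$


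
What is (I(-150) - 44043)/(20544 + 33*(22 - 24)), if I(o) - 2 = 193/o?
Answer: -6606343/3071700 ≈ -2.1507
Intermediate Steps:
I(o) = 2 + 193/o
(I(-150) - 44043)/(20544 + 33*(22 - 24)) = ((2 + 193/(-150)) - 44043)/(20544 + 33*(22 - 24)) = ((2 + 193*(-1/150)) - 44043)/(20544 + 33*(-2)) = ((2 - 193/150) - 44043)/(20544 - 66) = (107/150 - 44043)/20478 = -6606343/150*1/20478 = -6606343/3071700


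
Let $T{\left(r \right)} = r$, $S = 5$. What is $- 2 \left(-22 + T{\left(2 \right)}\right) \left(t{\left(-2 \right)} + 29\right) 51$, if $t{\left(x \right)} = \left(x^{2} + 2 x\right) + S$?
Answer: $69360$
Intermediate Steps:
$t{\left(x \right)} = 5 + x^{2} + 2 x$ ($t{\left(x \right)} = \left(x^{2} + 2 x\right) + 5 = 5 + x^{2} + 2 x$)
$- 2 \left(-22 + T{\left(2 \right)}\right) \left(t{\left(-2 \right)} + 29\right) 51 = - 2 \left(-22 + 2\right) \left(\left(5 + \left(-2\right)^{2} + 2 \left(-2\right)\right) + 29\right) 51 = - 2 \left(- 20 \left(\left(5 + 4 - 4\right) + 29\right)\right) 51 = - 2 \left(- 20 \left(5 + 29\right)\right) 51 = - 2 \left(\left(-20\right) 34\right) 51 = \left(-2\right) \left(-680\right) 51 = 1360 \cdot 51 = 69360$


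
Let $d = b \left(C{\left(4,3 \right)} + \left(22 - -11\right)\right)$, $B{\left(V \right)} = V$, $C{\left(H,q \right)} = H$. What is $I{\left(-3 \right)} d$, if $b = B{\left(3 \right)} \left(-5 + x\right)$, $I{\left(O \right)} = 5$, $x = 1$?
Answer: $-2220$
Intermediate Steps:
$b = -12$ ($b = 3 \left(-5 + 1\right) = 3 \left(-4\right) = -12$)
$d = -444$ ($d = - 12 \left(4 + \left(22 - -11\right)\right) = - 12 \left(4 + \left(22 + 11\right)\right) = - 12 \left(4 + 33\right) = \left(-12\right) 37 = -444$)
$I{\left(-3 \right)} d = 5 \left(-444\right) = -2220$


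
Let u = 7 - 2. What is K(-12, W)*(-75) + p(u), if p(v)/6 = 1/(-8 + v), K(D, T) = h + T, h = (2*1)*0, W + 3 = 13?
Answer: -752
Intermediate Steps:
W = 10 (W = -3 + 13 = 10)
h = 0 (h = 2*0 = 0)
K(D, T) = T (K(D, T) = 0 + T = T)
u = 5
p(v) = 6/(-8 + v)
K(-12, W)*(-75) + p(u) = 10*(-75) + 6/(-8 + 5) = -750 + 6/(-3) = -750 + 6*(-⅓) = -750 - 2 = -752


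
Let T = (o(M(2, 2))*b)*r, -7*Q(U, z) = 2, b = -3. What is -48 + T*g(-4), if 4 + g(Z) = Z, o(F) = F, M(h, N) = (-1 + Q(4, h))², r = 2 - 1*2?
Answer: -48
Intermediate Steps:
r = 0 (r = 2 - 2 = 0)
Q(U, z) = -2/7 (Q(U, z) = -⅐*2 = -2/7)
M(h, N) = 81/49 (M(h, N) = (-1 - 2/7)² = (-9/7)² = 81/49)
g(Z) = -4 + Z
T = 0 (T = ((81/49)*(-3))*0 = -243/49*0 = 0)
-48 + T*g(-4) = -48 + 0*(-4 - 4) = -48 + 0*(-8) = -48 + 0 = -48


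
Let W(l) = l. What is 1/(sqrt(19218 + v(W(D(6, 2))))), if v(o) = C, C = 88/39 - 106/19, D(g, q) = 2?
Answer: sqrt(2637603579)/7119038 ≈ 0.0072141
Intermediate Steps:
C = -2462/741 (C = 88*(1/39) - 106*1/19 = 88/39 - 106/19 = -2462/741 ≈ -3.3225)
v(o) = -2462/741
1/(sqrt(19218 + v(W(D(6, 2))))) = 1/(sqrt(19218 - 2462/741)) = 1/(sqrt(14238076/741)) = 1/(2*sqrt(2637603579)/741) = sqrt(2637603579)/7119038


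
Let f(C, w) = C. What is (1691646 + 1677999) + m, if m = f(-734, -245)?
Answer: 3368911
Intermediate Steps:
m = -734
(1691646 + 1677999) + m = (1691646 + 1677999) - 734 = 3369645 - 734 = 3368911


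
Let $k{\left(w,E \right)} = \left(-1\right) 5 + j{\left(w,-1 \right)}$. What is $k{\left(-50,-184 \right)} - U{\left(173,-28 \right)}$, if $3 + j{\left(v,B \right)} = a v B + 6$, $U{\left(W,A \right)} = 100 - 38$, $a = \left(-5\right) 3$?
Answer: $-814$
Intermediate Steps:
$a = -15$
$U{\left(W,A \right)} = 62$ ($U{\left(W,A \right)} = 100 - 38 = 62$)
$j{\left(v,B \right)} = 3 - 15 B v$ ($j{\left(v,B \right)} = -3 + \left(- 15 v B + 6\right) = -3 - \left(-6 + 15 B v\right) = 3 - 15 B v$)
$k{\left(w,E \right)} = -2 + 15 w$ ($k{\left(w,E \right)} = \left(-1\right) 5 + \left(3 - - 15 w\right) = -5 + \left(3 + 15 w\right) = -2 + 15 w$)
$k{\left(-50,-184 \right)} - U{\left(173,-28 \right)} = \left(-2 + 15 \left(-50\right)\right) - 62 = \left(-2 - 750\right) - 62 = -752 - 62 = -814$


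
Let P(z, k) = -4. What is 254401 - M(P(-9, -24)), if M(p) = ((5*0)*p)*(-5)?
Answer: 254401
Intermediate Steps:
M(p) = 0 (M(p) = (0*p)*(-5) = 0*(-5) = 0)
254401 - M(P(-9, -24)) = 254401 - 1*0 = 254401 + 0 = 254401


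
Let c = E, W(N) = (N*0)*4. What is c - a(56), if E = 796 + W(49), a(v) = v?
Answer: 740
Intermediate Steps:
W(N) = 0 (W(N) = 0*4 = 0)
E = 796 (E = 796 + 0 = 796)
c = 796
c - a(56) = 796 - 1*56 = 796 - 56 = 740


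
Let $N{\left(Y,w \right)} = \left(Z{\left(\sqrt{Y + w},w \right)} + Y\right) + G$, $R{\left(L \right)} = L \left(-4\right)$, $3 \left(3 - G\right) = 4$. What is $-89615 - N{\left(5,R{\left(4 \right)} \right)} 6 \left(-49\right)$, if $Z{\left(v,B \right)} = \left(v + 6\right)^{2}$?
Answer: $-80305 + 3528 i \sqrt{11} \approx -80305.0 + 11701.0 i$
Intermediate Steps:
$Z{\left(v,B \right)} = \left(6 + v\right)^{2}$
$G = \frac{5}{3}$ ($G = 3 - \frac{4}{3} = \frac{5}{3} \approx 1.6667$)
$R{\left(L \right)} = - 4 L$
$N{\left(Y,w \right)} = \frac{5}{3} + Y + \left(6 + \sqrt{Y + w}\right)^{2}$ ($N{\left(Y,w \right)} = \left(\left(6 + \sqrt{Y + w}\right)^{2} + Y\right) + \frac{5}{3} = \left(Y + \left(6 + \sqrt{Y + w}\right)^{2}\right) + \frac{5}{3} = \frac{5}{3} + Y + \left(6 + \sqrt{Y + w}\right)^{2}$)
$-89615 - N{\left(5,R{\left(4 \right)} \right)} 6 \left(-49\right) = -89615 - \left(\frac{5}{3} + 5 + \left(6 + \sqrt{5 - 16}\right)^{2}\right) 6 \left(-49\right) = -89615 - \left(\frac{5}{3} + 5 + \left(6 + \sqrt{-11}\right)^{2}\right) 6 \left(-49\right) = -89615 - \left(\frac{5}{3} + 5 + \left(6 + i \sqrt{11}\right)^{2}\right) 6 \left(-49\right) = -89615 - \left(\frac{20}{3} + \left(6 + i \sqrt{11}\right)^{2}\right) 6 \left(-49\right) = -89615 - \left(40 + 6 \left(6 + i \sqrt{11}\right)^{2}\right) \left(-49\right) = -89615 - \left(-1960 - 294 \left(6 + i \sqrt{11}\right)^{2}\right) = -89615 + \left(1960 + 294 \left(6 + i \sqrt{11}\right)^{2}\right) = -87655 + 294 \left(6 + i \sqrt{11}\right)^{2}$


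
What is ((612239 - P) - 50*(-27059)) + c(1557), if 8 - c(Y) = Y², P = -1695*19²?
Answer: 152843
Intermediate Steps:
P = -611895 (P = -1695*361 = -611895)
c(Y) = 8 - Y²
((612239 - P) - 50*(-27059)) + c(1557) = ((612239 - 1*(-611895)) - 50*(-27059)) + (8 - 1*1557²) = ((612239 + 611895) + 1352950) + (8 - 1*2424249) = (1224134 + 1352950) + (8 - 2424249) = 2577084 - 2424241 = 152843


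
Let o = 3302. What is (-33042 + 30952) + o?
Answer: 1212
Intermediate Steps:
(-33042 + 30952) + o = (-33042 + 30952) + 3302 = -2090 + 3302 = 1212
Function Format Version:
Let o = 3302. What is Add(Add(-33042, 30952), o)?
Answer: 1212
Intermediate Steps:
Add(Add(-33042, 30952), o) = Add(Add(-33042, 30952), 3302) = Add(-2090, 3302) = 1212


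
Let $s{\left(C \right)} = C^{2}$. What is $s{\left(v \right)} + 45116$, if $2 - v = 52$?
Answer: $47616$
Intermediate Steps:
$v = -50$ ($v = 2 - 52 = -50$)
$s{\left(v \right)} + 45116 = \left(-50\right)^{2} + 45116 = 2500 + 45116 = 47616$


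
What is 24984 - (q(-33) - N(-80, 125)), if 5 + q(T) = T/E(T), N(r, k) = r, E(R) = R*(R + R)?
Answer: 1643995/66 ≈ 24909.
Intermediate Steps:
E(R) = 2*R² (E(R) = R*(2*R) = 2*R²)
q(T) = -5 + 1/(2*T) (q(T) = -5 + T/((2*T²)) = -5 + T*(1/(2*T²)) = -5 + 1/(2*T))
24984 - (q(-33) - N(-80, 125)) = 24984 - ((-5 + (½)/(-33)) - 1*(-80)) = 24984 - ((-5 + (½)*(-1/33)) + 80) = 24984 - ((-5 - 1/66) + 80) = 24984 - (-331/66 + 80) = 24984 - 1*4949/66 = 24984 - 4949/66 = 1643995/66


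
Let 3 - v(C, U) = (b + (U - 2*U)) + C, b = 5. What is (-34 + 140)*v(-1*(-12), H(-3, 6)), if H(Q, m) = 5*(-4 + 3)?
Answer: -2014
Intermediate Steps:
H(Q, m) = -5 (H(Q, m) = 5*(-1) = -5)
v(C, U) = -2 + U - C (v(C, U) = 3 - ((5 + (U - 2*U)) + C) = 3 - ((5 - U) + C) = 3 - (5 + C - U) = 3 + (-5 + U - C) = -2 + U - C)
(-34 + 140)*v(-1*(-12), H(-3, 6)) = (-34 + 140)*(-2 - 5 - (-1)*(-12)) = 106*(-2 - 5 - 1*12) = 106*(-2 - 5 - 12) = 106*(-19) = -2014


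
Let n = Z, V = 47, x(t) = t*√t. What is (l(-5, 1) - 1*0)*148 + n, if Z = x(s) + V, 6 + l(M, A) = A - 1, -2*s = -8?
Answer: -833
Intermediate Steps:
s = 4 (s = -½*(-8) = 4)
l(M, A) = -7 + A (l(M, A) = -6 + (A - 1) = -6 + (-1 + A) = -7 + A)
x(t) = t^(3/2)
Z = 55 (Z = 4^(3/2) + 47 = 8 + 47 = 55)
n = 55
(l(-5, 1) - 1*0)*148 + n = ((-7 + 1) - 1*0)*148 + 55 = (-6 + 0)*148 + 55 = -6*148 + 55 = -888 + 55 = -833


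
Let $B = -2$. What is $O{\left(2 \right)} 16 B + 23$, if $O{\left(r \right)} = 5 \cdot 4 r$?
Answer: $-1257$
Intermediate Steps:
$O{\left(r \right)} = 20 r$
$O{\left(2 \right)} 16 B + 23 = 20 \cdot 2 \cdot 16 \left(-2\right) + 23 = 40 \left(-32\right) + 23 = -1280 + 23 = -1257$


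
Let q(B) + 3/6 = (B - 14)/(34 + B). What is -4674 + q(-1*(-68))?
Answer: -158915/34 ≈ -4674.0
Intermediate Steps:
q(B) = -1/2 + (-14 + B)/(34 + B) (q(B) = -1/2 + (B - 14)/(34 + B) = -1/2 + (-14 + B)/(34 + B))
-4674 + q(-1*(-68)) = -4674 + (-62 - 1*(-68))/(2*(34 - 1*(-68))) = -4674 + (-62 + 68)/(2*(34 + 68)) = -4674 + (1/2)*6/102 = -4674 + (1/2)*(1/102)*6 = -4674 + 1/34 = -158915/34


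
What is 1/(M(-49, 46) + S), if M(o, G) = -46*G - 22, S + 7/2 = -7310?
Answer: -2/18903 ≈ -0.00010580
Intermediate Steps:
S = -14627/2 (S = -7/2 - 7310 = -14627/2 ≈ -7313.5)
M(o, G) = -22 - 46*G
1/(M(-49, 46) + S) = 1/((-22 - 46*46) - 14627/2) = 1/((-22 - 2116) - 14627/2) = 1/(-2138 - 14627/2) = 1/(-18903/2) = -2/18903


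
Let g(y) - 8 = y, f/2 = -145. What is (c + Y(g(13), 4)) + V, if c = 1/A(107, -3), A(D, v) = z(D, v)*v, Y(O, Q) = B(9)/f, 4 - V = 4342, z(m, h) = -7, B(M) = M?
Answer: -26418319/6090 ≈ -4338.0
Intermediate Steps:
f = -290 (f = 2*(-145) = -290)
V = -4338 (V = 4 - 1*4342 = 4 - 4342 = -4338)
g(y) = 8 + y
Y(O, Q) = -9/290 (Y(O, Q) = 9/(-290) = 9*(-1/290) = -9/290)
A(D, v) = -7*v
c = 1/21 (c = 1/(-7*(-3)) = 1/21 ≈ 0.047619)
(c + Y(g(13), 4)) + V = (1/21 - 9/290) - 4338 = 101/6090 - 4338 = -26418319/6090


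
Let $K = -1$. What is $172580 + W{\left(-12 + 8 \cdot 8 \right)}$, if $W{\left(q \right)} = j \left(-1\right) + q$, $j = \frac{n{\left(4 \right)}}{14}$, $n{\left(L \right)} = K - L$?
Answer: $\frac{2416853}{14} \approx 1.7263 \cdot 10^{5}$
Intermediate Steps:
$n{\left(L \right)} = -1 - L$
$j = - \frac{5}{14}$ ($j = \frac{-1 - 4}{14} = \left(-1 - 4\right) \frac{1}{14} = \left(-5\right) \frac{1}{14} = - \frac{5}{14} \approx -0.35714$)
$W{\left(q \right)} = \frac{5}{14} + q$ ($W{\left(q \right)} = \left(- \frac{5}{14}\right) \left(-1\right) + q = \frac{5}{14} + q$)
$172580 + W{\left(-12 + 8 \cdot 8 \right)} = 172580 + \left(\frac{5}{14} + \left(-12 + 8 \cdot 8\right)\right) = 172580 + \left(\frac{5}{14} + \left(-12 + 64\right)\right) = 172580 + \left(\frac{5}{14} + 52\right) = 172580 + \frac{733}{14} = \frac{2416853}{14}$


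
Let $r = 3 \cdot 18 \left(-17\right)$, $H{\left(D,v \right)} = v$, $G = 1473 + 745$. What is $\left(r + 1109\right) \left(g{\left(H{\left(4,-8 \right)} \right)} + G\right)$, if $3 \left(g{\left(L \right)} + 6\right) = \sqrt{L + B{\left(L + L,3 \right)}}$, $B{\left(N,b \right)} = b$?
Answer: $422492 + \frac{191 i \sqrt{5}}{3} \approx 4.2249 \cdot 10^{5} + 142.36 i$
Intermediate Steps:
$G = 2218$
$r = -918$ ($r = 54 \left(-17\right) = -918$)
$g{\left(L \right)} = -6 + \frac{\sqrt{3 + L}}{3}$ ($g{\left(L \right)} = -6 + \frac{\sqrt{L + 3}}{3} = -6 + \frac{\sqrt{3 + L}}{3}$)
$\left(r + 1109\right) \left(g{\left(H{\left(4,-8 \right)} \right)} + G\right) = \left(-918 + 1109\right) \left(\left(-6 + \frac{\sqrt{3 - 8}}{3}\right) + 2218\right) = 191 \left(\left(-6 + \frac{\sqrt{-5}}{3}\right) + 2218\right) = 191 \left(\left(-6 + \frac{i \sqrt{5}}{3}\right) + 2218\right) = 191 \left(2212 + \frac{i \sqrt{5}}{3}\right) = 422492 + \frac{191 i \sqrt{5}}{3}$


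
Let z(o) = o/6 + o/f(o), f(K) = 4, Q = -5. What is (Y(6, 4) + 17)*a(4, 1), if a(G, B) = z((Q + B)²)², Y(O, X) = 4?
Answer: 2800/3 ≈ 933.33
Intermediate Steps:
z(o) = 5*o/12 (z(o) = o/6 + o/4 = 5*o/12)
a(G, B) = 25*(-5 + B)⁴/144 (a(G, B) = (5*(-5 + B)²/12)² = 25*(-5 + B)⁴/144)
(Y(6, 4) + 17)*a(4, 1) = (4 + 17)*(25*(-5 + 1)⁴/144) = 21*((25/144)*(-4)⁴) = 21*((25/144)*256) = 21*(400/9) = 2800/3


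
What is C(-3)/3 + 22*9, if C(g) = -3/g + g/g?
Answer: 596/3 ≈ 198.67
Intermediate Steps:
C(g) = 1 - 3/g (C(g) = -3/g + 1 = 1 - 3/g)
C(-3)/3 + 22*9 = ((-3 - 3)/(-3))/3 + 22*9 = -⅓*(-6)*(⅓) + 198 = 2*(⅓) + 198 = ⅔ + 198 = 596/3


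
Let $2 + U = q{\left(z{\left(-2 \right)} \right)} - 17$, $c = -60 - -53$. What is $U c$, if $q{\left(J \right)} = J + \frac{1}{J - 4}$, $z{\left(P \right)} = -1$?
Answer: $\frac{707}{5} \approx 141.4$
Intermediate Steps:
$c = -7$ ($c = -60 + 53 = -7$)
$q{\left(J \right)} = J + \frac{1}{-4 + J}$
$U = - \frac{101}{5}$ ($U = -2 - \left(17 - \frac{1 + \left(-1\right)^{2} - -4}{-4 - 1}\right) = -2 - \left(17 - \frac{1 + 1 + 4}{-5}\right) = -2 - \frac{91}{5} = - \frac{101}{5} \approx -20.2$)
$U c = \left(- \frac{101}{5}\right) \left(-7\right) = \frac{707}{5}$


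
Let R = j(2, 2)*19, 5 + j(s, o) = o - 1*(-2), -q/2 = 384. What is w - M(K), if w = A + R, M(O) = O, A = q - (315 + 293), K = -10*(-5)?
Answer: -1445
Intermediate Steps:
q = -768 (q = -2*384 = -768)
j(s, o) = -3 + o (j(s, o) = -5 + (o - 1*(-2)) = -5 + (o + 2) = -5 + (2 + o) = -3 + o)
K = 50
A = -1376 (A = -768 - (315 + 293) = -768 - 1*608 = -768 - 608 = -1376)
R = -19 (R = (-3 + 2)*19 = -1*19 = -19)
w = -1395 (w = -1376 - 19 = -1395)
w - M(K) = -1395 - 1*50 = -1395 - 50 = -1445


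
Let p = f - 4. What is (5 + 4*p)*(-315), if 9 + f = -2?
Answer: 17325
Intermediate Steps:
f = -11 (f = -9 - 2 = -11)
p = -15 (p = -11 - 4 = -15)
(5 + 4*p)*(-315) = (5 + 4*(-15))*(-315) = (5 - 60)*(-315) = -55*(-315) = 17325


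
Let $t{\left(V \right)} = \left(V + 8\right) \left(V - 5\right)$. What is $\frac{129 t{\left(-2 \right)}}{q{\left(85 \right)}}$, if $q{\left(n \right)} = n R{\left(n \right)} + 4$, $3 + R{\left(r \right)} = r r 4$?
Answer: $- \frac{5418}{2456249} \approx -0.0022058$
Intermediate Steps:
$R{\left(r \right)} = -3 + 4 r^{2}$ ($R{\left(r \right)} = -3 + r r 4 = -3 + r^{2} \cdot 4 = -3 + 4 r^{2}$)
$t{\left(V \right)} = \left(-5 + V\right) \left(8 + V\right)$ ($t{\left(V \right)} = \left(8 + V\right) \left(-5 + V\right) = \left(-5 + V\right) \left(8 + V\right)$)
$q{\left(n \right)} = 4 + n \left(-3 + 4 n^{2}\right)$ ($q{\left(n \right)} = n \left(-3 + 4 n^{2}\right) + 4 = 4 + n \left(-3 + 4 n^{2}\right)$)
$\frac{129 t{\left(-2 \right)}}{q{\left(85 \right)}} = \frac{129 \left(-40 + \left(-2\right)^{2} + 3 \left(-2\right)\right)}{4 + 85 \left(-3 + 4 \cdot 85^{2}\right)} = \frac{129 \left(-40 + 4 - 6\right)}{4 + 85 \left(-3 + 4 \cdot 7225\right)} = \frac{129 \left(-42\right)}{4 + 85 \left(-3 + 28900\right)} = - \frac{5418}{4 + 85 \cdot 28897} = - \frac{5418}{4 + 2456245} = - \frac{5418}{2456249}$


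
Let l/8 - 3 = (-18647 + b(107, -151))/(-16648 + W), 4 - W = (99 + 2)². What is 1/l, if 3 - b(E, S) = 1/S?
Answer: 4053595/119808224 ≈ 0.033834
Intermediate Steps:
W = -10197 (W = 4 - (99 + 2)² = 4 - 1*101² = 4 - 1*10201 = 4 - 10201 = -10197)
b(E, S) = 3 - 1/S
l = 119808224/4053595 (l = 24 + 8*((-18647 + (3 - 1/(-151)))/(-16648 - 10197)) = 24 + 8*((-18647 + (3 - 1*(-1/151)))/(-26845)) = 24 + 8*((-18647 + (3 + 1/151))*(-1/26845)) = 24 + 8*((-18647 + 454/151)*(-1/26845)) = 24 + 8*(-2815243/151*(-1/26845)) = 24 + 8*(2815243/4053595) = 24 + 22521944/4053595 = 119808224/4053595 ≈ 29.556)
1/l = 1/(119808224/4053595) = 4053595/119808224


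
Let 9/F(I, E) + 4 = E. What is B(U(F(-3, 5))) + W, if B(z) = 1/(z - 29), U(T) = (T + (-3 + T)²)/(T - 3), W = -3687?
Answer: -158543/43 ≈ -3687.0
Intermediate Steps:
F(I, E) = 9/(-4 + E)
U(T) = (T + (-3 + T)²)/(-3 + T)
B(z) = 1/(-29 + z)
B(U(F(-3, 5))) + W = 1/(-29 + (-3 + 9/(-4 + 5) + (9/(-4 + 5))/(-3 + 9/(-4 + 5)))) - 3687 = 1/(-29 + (-3 + 9/1 + (9/1)/(-3 + 9/1))) - 3687 = 1/(-29 + (-3 + 9*1 + (9*1)/(-3 + 9*1))) - 3687 = 1/(-29 + (-3 + 9 + 9/(-3 + 9))) - 3687 = 1/(-29 + (-3 + 9 + 9/6)) - 3687 = 1/(-29 + (-3 + 9 + 9*(⅙))) - 3687 = 1/(-29 + (-3 + 9 + 3/2)) - 3687 = 1/(-29 + 15/2) - 3687 = 1/(-43/2) - 3687 = -2/43 - 3687 = -158543/43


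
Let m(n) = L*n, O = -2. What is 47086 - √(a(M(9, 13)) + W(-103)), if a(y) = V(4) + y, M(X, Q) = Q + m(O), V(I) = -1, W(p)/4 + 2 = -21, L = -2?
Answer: 47086 - 2*I*√19 ≈ 47086.0 - 8.7178*I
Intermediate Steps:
W(p) = -92 (W(p) = -8 + 4*(-21) = -8 - 84 = -92)
m(n) = -2*n
M(X, Q) = 4 + Q (M(X, Q) = Q - 2*(-2) = Q + 4 = 4 + Q)
a(y) = -1 + y
47086 - √(a(M(9, 13)) + W(-103)) = 47086 - √((-1 + (4 + 13)) - 92) = 47086 - √((-1 + 17) - 92) = 47086 - √(16 - 92) = 47086 - √(-76) = 47086 - 2*I*√19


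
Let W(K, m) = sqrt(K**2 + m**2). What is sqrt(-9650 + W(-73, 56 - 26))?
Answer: sqrt(-9650 + sqrt(6229)) ≈ 97.832*I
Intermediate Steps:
sqrt(-9650 + W(-73, 56 - 26)) = sqrt(-9650 + sqrt((-73)**2 + (56 - 26)**2)) = sqrt(-9650 + sqrt(5329 + 30**2)) = sqrt(-9650 + sqrt(5329 + 900)) = sqrt(-9650 + sqrt(6229))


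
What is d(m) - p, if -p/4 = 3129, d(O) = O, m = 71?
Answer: 12587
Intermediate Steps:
p = -12516 (p = -4*3129 = -12516)
d(m) - p = 71 - 1*(-12516) = 71 + 12516 = 12587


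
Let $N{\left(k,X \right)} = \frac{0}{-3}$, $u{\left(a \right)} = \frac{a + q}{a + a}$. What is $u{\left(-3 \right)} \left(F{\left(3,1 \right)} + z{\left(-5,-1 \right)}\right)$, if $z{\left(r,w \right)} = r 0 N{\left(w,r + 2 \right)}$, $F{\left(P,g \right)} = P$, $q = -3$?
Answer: $3$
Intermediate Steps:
$u{\left(a \right)} = \frac{-3 + a}{2 a}$ ($u{\left(a \right)} = \frac{a - 3}{a + a} = \frac{-3 + a}{2 a}$)
$N{\left(k,X \right)} = 0$ ($N{\left(k,X \right)} = 0 \left(- \frac{1}{3}\right) = 0$)
$z{\left(r,w \right)} = 0$ ($z{\left(r,w \right)} = r 0 \cdot 0 = 0 \cdot 0 = 0$)
$u{\left(-3 \right)} \left(F{\left(3,1 \right)} + z{\left(-5,-1 \right)}\right) = \frac{-3 - 3}{2 \left(-3\right)} \left(3 + 0\right) = \frac{1}{2} \left(- \frac{1}{3}\right) \left(-6\right) 3 = 1 \cdot 3 = 3$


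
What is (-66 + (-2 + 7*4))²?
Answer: 1600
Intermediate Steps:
(-66 + (-2 + 7*4))² = (-66 + (-2 + 28))² = (-66 + 26)² = (-40)² = 1600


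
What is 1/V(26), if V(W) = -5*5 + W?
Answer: 1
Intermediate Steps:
V(W) = -25 + W
1/V(26) = 1/(-25 + 26) = 1/1 = 1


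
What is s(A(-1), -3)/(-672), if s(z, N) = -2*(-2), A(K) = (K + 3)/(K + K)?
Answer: -1/168 ≈ -0.0059524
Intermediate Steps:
A(K) = (3 + K)/(2*K) (A(K) = (3 + K)/((2*K)) = (3 + K)*(1/(2*K)) = (3 + K)/(2*K))
s(z, N) = 4 (s(z, N) = -1*(-4) = 4)
s(A(-1), -3)/(-672) = 4/(-672) = 4*(-1/672) = -1/168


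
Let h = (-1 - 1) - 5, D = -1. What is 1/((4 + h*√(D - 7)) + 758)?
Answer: 381/290518 + 7*I*√2/290518 ≈ 0.0013115 + 3.4075e-5*I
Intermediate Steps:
h = -7 (h = -2 - 5 = -7)
1/((4 + h*√(D - 7)) + 758) = 1/((4 - 7*√(-1 - 7)) + 758) = 1/((4 - 14*I*√2) + 758) = 1/(762 - 14*I*√2)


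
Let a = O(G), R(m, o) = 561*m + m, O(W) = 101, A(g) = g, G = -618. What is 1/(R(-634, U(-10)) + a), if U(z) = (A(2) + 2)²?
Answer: -1/356207 ≈ -2.8074e-6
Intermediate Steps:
U(z) = 16 (U(z) = (2 + 2)² = 4² = 16)
R(m, o) = 562*m
a = 101
1/(R(-634, U(-10)) + a) = 1/(562*(-634) + 101) = 1/(-356308 + 101) = 1/(-356207) = -1/356207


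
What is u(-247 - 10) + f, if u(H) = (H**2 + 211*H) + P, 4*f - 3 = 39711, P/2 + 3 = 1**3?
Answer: 43493/2 ≈ 21747.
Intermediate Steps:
P = -4 (P = -6 + 2*1**3 = -6 + 2*1 = -6 + 2 = -4)
f = 19857/2 (f = 3/4 + (1/4)*39711 = 3/4 + 39711/4 = 19857/2 ≈ 9928.5)
u(H) = -4 + H**2 + 211*H (u(H) = (H**2 + 211*H) - 4 = -4 + H**2 + 211*H)
u(-247 - 10) + f = (-4 + (-247 - 10)**2 + 211*(-247 - 10)) + 19857/2 = (-4 + (-257)**2 + 211*(-257)) + 19857/2 = (-4 + 66049 - 54227) + 19857/2 = 11818 + 19857/2 = 43493/2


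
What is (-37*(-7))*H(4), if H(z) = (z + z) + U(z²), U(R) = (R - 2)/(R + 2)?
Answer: 20461/9 ≈ 2273.4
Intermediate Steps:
U(R) = (-2 + R)/(2 + R)
H(z) = 2*z + (-2 + z²)/(2 + z²) (H(z) = (z + z) + (-2 + z²)/(2 + z²) = 2*z + (-2 + z²)/(2 + z²))
(-37*(-7))*H(4) = (-37*(-7))*((-2 + 4² + 2*4*(2 + 4²))/(2 + 4²)) = 259*((-2 + 16 + 2*4*(2 + 16))/(2 + 16)) = 259*((-2 + 16 + 2*4*18)/18) = 259*((-2 + 16 + 144)/18) = 259*((1/18)*158) = 259*(79/9) = 20461/9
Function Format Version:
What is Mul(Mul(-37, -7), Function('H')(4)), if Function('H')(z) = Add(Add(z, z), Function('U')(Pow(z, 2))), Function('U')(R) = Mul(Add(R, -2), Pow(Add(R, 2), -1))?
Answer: Rational(20461, 9) ≈ 2273.4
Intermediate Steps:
Function('U')(R) = Mul(Pow(Add(2, R), -1), Add(-2, R)) (Function('U')(R) = Mul(Add(-2, R), Pow(Add(2, R), -1)) = Mul(Pow(Add(2, R), -1), Add(-2, R)))
Function('H')(z) = Add(Mul(2, z), Mul(Pow(Add(2, Pow(z, 2)), -1), Add(-2, Pow(z, 2)))) (Function('H')(z) = Add(Add(z, z), Mul(Pow(Add(2, Pow(z, 2)), -1), Add(-2, Pow(z, 2)))) = Add(Mul(2, z), Mul(Pow(Add(2, Pow(z, 2)), -1), Add(-2, Pow(z, 2)))))
Mul(Mul(-37, -7), Function('H')(4)) = Mul(Mul(-37, -7), Mul(Pow(Add(2, Pow(4, 2)), -1), Add(-2, Pow(4, 2), Mul(2, 4, Add(2, Pow(4, 2)))))) = Mul(259, Mul(Pow(Add(2, 16), -1), Add(-2, 16, Mul(2, 4, Add(2, 16))))) = Mul(259, Mul(Pow(18, -1), Add(-2, 16, Mul(2, 4, 18)))) = Mul(259, Mul(Rational(1, 18), Add(-2, 16, 144))) = Mul(259, Mul(Rational(1, 18), 158)) = Mul(259, Rational(79, 9)) = Rational(20461, 9)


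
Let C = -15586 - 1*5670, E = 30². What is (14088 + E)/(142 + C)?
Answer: -2498/3519 ≈ -0.70986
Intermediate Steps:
E = 900
C = -21256 (C = -15586 - 5670 = -21256)
(14088 + E)/(142 + C) = (14088 + 900)/(142 - 21256) = 14988/(-21114) = 14988*(-1/21114) = -2498/3519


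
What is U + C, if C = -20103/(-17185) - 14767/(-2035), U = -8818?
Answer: -12323351442/1398859 ≈ -8809.6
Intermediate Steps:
C = 11787220/1398859 (C = -20103*(-1/17185) - 14767*(-1/2035) = 20103/17185 + 14767/2035 = 11787220/1398859 ≈ 8.4263)
U + C = -8818 + 11787220/1398859 = -12323351442/1398859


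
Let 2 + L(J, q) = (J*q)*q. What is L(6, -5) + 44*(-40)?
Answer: -1612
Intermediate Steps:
L(J, q) = -2 + J*q**2 (L(J, q) = -2 + (J*q)*q = -2 + J*q**2)
L(6, -5) + 44*(-40) = (-2 + 6*(-5)**2) + 44*(-40) = (-2 + 6*25) - 1760 = (-2 + 150) - 1760 = 148 - 1760 = -1612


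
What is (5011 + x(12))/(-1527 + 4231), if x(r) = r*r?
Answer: 5155/2704 ≈ 1.9064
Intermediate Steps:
x(r) = r²
(5011 + x(12))/(-1527 + 4231) = (5011 + 12²)/(-1527 + 4231) = (5011 + 144)/2704 = 5155*(1/2704) = 5155/2704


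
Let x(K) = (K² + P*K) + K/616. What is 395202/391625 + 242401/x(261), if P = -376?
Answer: -51170178162242/7240746400875 ≈ -7.0670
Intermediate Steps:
x(K) = K² - 231615*K/616 (x(K) = (K² - 376*K) + K/616 = K² - 231615*K/616)
395202/391625 + 242401/x(261) = 395202/391625 + 242401/(((1/616)*261*(-231615 + 616*261))) = 395202*(1/391625) + 242401/(((1/616)*261*(-231615 + 160776))) = 395202/391625 + 242401/(((1/616)*261*(-70839))) = 395202/391625 + 242401/(-18488979/616) = 395202/391625 + 242401*(-616/18488979) = 395202/391625 - 149319016/18488979 = -51170178162242/7240746400875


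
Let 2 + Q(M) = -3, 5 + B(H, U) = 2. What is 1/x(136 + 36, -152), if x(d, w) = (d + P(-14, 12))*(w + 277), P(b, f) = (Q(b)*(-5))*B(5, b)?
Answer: 1/12125 ≈ 8.2474e-5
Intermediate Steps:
B(H, U) = -3 (B(H, U) = -5 + 2 = -3)
Q(M) = -5 (Q(M) = -2 - 3 = -5)
P(b, f) = -75 (P(b, f) = -5*(-5)*(-3) = 25*(-3) = -75)
x(d, w) = (-75 + d)*(277 + w) (x(d, w) = (d - 75)*(w + 277) = (-75 + d)*(277 + w))
1/x(136 + 36, -152) = 1/(-20775 - 75*(-152) + 277*(136 + 36) + (136 + 36)*(-152)) = 1/(-20775 + 11400 + 277*172 + 172*(-152)) = 1/(-20775 + 11400 + 47644 - 26144) = 1/12125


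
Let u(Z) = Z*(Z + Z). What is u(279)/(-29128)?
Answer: -77841/14564 ≈ -5.3448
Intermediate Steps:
u(Z) = 2*Z² (u(Z) = Z*(2*Z) = 2*Z²)
u(279)/(-29128) = (2*279²)/(-29128) = (2*77841)*(-1/29128) = 155682*(-1/29128) = -77841/14564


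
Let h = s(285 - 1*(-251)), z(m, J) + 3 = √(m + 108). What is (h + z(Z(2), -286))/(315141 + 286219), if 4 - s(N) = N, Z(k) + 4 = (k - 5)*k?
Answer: -107/120272 + 7*√2/601360 ≈ -0.00087319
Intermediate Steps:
Z(k) = -4 + k*(-5 + k) (Z(k) = -4 + (k - 5)*k = -4 + (-5 + k)*k = -4 + k*(-5 + k))
z(m, J) = -3 + √(108 + m) (z(m, J) = -3 + √(m + 108) = -3 + √(108 + m))
s(N) = 4 - N
h = -532 (h = 4 - (285 - 1*(-251)) = 4 - (285 + 251) = 4 - 1*536 = 4 - 536 = -532)
(h + z(Z(2), -286))/(315141 + 286219) = (-532 + (-3 + √(108 + (-4 + 2² - 5*2))))/(315141 + 286219) = (-532 + (-3 + √(108 + (-4 + 4 - 10))))/601360 = (-532 + (-3 + √(108 - 10)))*(1/601360) = (-532 + (-3 + √98))*(1/601360) = (-532 + (-3 + 7*√2))*(1/601360) = (-535 + 7*√2)*(1/601360) = -107/120272 + 7*√2/601360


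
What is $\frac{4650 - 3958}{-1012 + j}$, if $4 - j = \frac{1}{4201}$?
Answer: $- \frac{2907092}{4234609} \approx -0.68651$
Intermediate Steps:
$j = \frac{16803}{4201}$ ($j = 4 - \frac{1}{4201} = \frac{16803}{4201} \approx 3.9998$)
$\frac{4650 - 3958}{-1012 + j} = \frac{4650 - 3958}{-1012 + \frac{16803}{4201}} = \frac{692}{- \frac{4234609}{4201}} = 692 \left(- \frac{4201}{4234609}\right) = - \frac{2907092}{4234609}$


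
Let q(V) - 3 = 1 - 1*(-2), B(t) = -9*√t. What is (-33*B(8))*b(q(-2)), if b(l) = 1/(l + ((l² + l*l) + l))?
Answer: 99*√2/14 ≈ 10.001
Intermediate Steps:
q(V) = 6 (q(V) = 3 + (1 - 1*(-2)) = 3 + (1 + 2) = 3 + 3 = 6)
b(l) = 1/(2*l + 2*l²) (b(l) = 1/(l + ((l² + l²) + l)) = 1/(l + (2*l² + l)) = 1/(l + (l + 2*l²)) = 1/(2*l + 2*l²))
(-33*B(8))*b(q(-2)) = (-(-297)*√8)*((½)/(6*(1 + 6))) = (-(-297)*2*√2)*((½)*(⅙)/7) = (-(-594)*√2)*((½)*(⅙)*(⅐)) = (594*√2)*(1/84) = 99*√2/14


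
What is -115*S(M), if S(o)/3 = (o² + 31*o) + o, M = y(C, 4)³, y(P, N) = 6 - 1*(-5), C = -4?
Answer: -625882785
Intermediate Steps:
y(P, N) = 11 (y(P, N) = 6 + 5 = 11)
M = 1331 (M = 11³ = 1331)
S(o) = 3*o² + 96*o (S(o) = 3*((o² + 31*o) + o) = 3*(o² + 32*o) = 3*o² + 96*o)
-115*S(M) = -345*1331*(32 + 1331) = -345*1331*1363 = -115*5442459 = -625882785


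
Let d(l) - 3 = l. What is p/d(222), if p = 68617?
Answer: 68617/225 ≈ 304.96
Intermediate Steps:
d(l) = 3 + l
p/d(222) = 68617/(3 + 222) = 68617/225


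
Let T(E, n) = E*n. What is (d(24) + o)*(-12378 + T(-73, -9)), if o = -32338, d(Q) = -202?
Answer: 381401340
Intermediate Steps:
(d(24) + o)*(-12378 + T(-73, -9)) = (-202 - 32338)*(-12378 - 73*(-9)) = -32540*(-12378 + 657) = -32540*(-11721) = 381401340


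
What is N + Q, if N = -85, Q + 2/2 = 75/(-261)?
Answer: -7507/87 ≈ -86.287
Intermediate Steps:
Q = -112/87 (Q = -1 + 75/(-261) = -1 + 75*(-1/261) = -1 - 25/87 = -112/87 ≈ -1.2874)
N + Q = -85 - 112/87 = -7507/87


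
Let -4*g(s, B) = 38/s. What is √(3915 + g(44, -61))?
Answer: √7579022/44 ≈ 62.568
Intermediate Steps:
g(s, B) = -19/(2*s)
√(3915 + g(44, -61)) = √(3915 - 19/2/44) = √(3915 - 19/2*1/44) = √(3915 - 19/88) = √(344501/88) = √7579022/44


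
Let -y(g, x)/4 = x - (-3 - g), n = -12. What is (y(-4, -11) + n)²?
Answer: 1296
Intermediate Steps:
y(g, x) = -12 - 4*g - 4*x (y(g, x) = -4*(x - (-3 - g)) = -4*(x + (3 + g)) = -4*(3 + g + x) = -12 - 4*g - 4*x)
(y(-4, -11) + n)² = ((-12 - 4*(-4) - 4*(-11)) - 12)² = ((-12 + 16 + 44) - 12)² = (48 - 12)² = 36² = 1296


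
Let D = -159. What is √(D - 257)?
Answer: 4*I*√26 ≈ 20.396*I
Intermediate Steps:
√(D - 257) = √(-159 - 257) = √(-416) = 4*I*√26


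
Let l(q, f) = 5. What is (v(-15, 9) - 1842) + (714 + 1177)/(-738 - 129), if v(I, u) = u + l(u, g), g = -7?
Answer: -1586767/867 ≈ -1830.2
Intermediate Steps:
v(I, u) = 5 + u (v(I, u) = u + 5 = 5 + u)
(v(-15, 9) - 1842) + (714 + 1177)/(-738 - 129) = ((5 + 9) - 1842) + (714 + 1177)/(-738 - 129) = (14 - 1842) + 1891/(-867) = -1828 + 1891*(-1/867) = -1828 - 1891/867 = -1586767/867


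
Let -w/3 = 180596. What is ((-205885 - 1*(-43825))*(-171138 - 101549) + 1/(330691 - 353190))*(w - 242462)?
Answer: -779754718835805430750/22499 ≈ -3.4657e+16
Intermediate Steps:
w = -541788 (w = -3*180596 = -541788)
((-205885 - 1*(-43825))*(-171138 - 101549) + 1/(330691 - 353190))*(w - 242462) = ((-205885 - 1*(-43825))*(-171138 - 101549) + 1/(330691 - 353190))*(-541788 - 242462) = ((-205885 + 43825)*(-272687) + 1/(-22499))*(-784250) = (-162060*(-272687) - 1/22499)*(-784250) = (44191655220 - 1/22499)*(-784250) = (994268050794779/22499)*(-784250) = -779754718835805430750/22499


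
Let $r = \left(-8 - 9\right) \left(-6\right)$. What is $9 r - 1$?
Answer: $917$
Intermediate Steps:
$r = 102$ ($r = \left(-17\right) \left(-6\right) = 102$)
$9 r - 1 = 9 \cdot 102 - 1 = 918 - 1 = 917$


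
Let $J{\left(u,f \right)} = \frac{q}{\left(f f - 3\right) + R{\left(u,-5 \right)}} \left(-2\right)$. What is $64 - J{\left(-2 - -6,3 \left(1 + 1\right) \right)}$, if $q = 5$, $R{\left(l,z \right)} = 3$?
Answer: $\frac{1157}{18} \approx 64.278$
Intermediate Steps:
$J{\left(u,f \right)} = - \frac{10}{f^{2}}$ ($J{\left(u,f \right)} = \frac{5}{\left(f f - 3\right) + 3} \left(-2\right) = \frac{5}{\left(f^{2} - 3\right) + 3} \left(-2\right) = \frac{5}{\left(-3 + f^{2}\right) + 3} \left(-2\right) = \frac{5}{f^{2}} \left(-2\right) = - \frac{10}{f^{2}}$)
$64 - J{\left(-2 - -6,3 \left(1 + 1\right) \right)} = 64 - - \frac{10}{9 \left(1 + 1\right)^{2}} = 64 - - \frac{10}{36} = 64 - \left(-10\right) \frac{1}{36} = 64 - - \frac{5}{18} = 64 + \frac{5}{18} = \frac{1157}{18}$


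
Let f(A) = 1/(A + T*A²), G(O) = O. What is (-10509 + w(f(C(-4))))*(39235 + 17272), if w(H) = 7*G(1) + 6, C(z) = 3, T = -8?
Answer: -593097472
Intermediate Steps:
f(A) = 1/(A - 8*A²)
w(H) = 13 (w(H) = 7*1 + 6 = 7 + 6 = 13)
(-10509 + w(f(C(-4))))*(39235 + 17272) = (-10509 + 13)*(39235 + 17272) = -10496*56507 = -593097472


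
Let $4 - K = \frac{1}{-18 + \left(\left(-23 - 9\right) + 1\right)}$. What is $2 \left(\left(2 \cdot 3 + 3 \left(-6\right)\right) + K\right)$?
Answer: $- \frac{782}{49} \approx -15.959$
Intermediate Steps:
$K = \frac{197}{49}$ ($K = 4 - \frac{1}{-18 + \left(\left(-23 - 9\right) + 1\right)} = 4 - \frac{1}{-18 + \left(-32 + 1\right)} = 4 - \frac{1}{-18 - 31} = 4 - \frac{1}{-49} = 4 - - \frac{1}{49} = 4 + \frac{1}{49} = \frac{197}{49} \approx 4.0204$)
$2 \left(\left(2 \cdot 3 + 3 \left(-6\right)\right) + K\right) = 2 \left(\left(2 \cdot 3 + 3 \left(-6\right)\right) + \frac{197}{49}\right) = 2 \left(\left(6 - 18\right) + \frac{197}{49}\right) = 2 \left(-12 + \frac{197}{49}\right) = 2 \left(- \frac{391}{49}\right) = - \frac{782}{49}$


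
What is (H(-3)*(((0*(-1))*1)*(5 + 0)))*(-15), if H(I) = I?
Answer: 0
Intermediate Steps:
(H(-3)*(((0*(-1))*1)*(5 + 0)))*(-15) = -3*(0*(-1))*1*(5 + 0)*(-15) = -3*0*1*5*(-15) = -0*5*(-15) = -3*0*(-15) = 0*(-15) = 0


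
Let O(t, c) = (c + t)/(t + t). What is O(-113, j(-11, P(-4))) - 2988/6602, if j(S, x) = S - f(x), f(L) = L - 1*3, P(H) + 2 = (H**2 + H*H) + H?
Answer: 147603/746026 ≈ 0.19785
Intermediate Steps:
P(H) = -2 + H + 2*H**2 (P(H) = -2 + ((H**2 + H*H) + H) = -2 + ((H**2 + H**2) + H) = -2 + (2*H**2 + H) = -2 + (H + 2*H**2) = -2 + H + 2*H**2)
f(L) = -3 + L (f(L) = L - 3 = -3 + L)
j(S, x) = 3 + S - x (j(S, x) = S - (-3 + x) = S + (3 - x) = 3 + S - x)
O(t, c) = (c + t)/(2*t) (O(t, c) = (c + t)/((2*t)) = (c + t)*(1/(2*t)) = (c + t)/(2*t))
O(-113, j(-11, P(-4))) - 2988/6602 = (1/2)*((3 - 11 - (-2 - 4 + 2*(-4)**2)) - 113)/(-113) - 2988/6602 = (1/2)*(-1/113)*((3 - 11 - (-2 - 4 + 2*16)) - 113) - 2988*1/6602 = (1/2)*(-1/113)*((3 - 11 - (-2 - 4 + 32)) - 113) - 1494/3301 = (1/2)*(-1/113)*((3 - 11 - 1*26) - 113) - 1494/3301 = (1/2)*(-1/113)*((3 - 11 - 26) - 113) - 1494/3301 = (1/2)*(-1/113)*(-34 - 113) - 1494/3301 = (1/2)*(-1/113)*(-147) - 1494/3301 = 147/226 - 1494/3301 = 147603/746026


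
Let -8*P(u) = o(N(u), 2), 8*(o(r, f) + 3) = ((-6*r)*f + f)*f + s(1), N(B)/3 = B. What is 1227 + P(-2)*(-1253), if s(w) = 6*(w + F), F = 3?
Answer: 65993/16 ≈ 4124.6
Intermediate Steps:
N(B) = 3*B
s(w) = 18 + 6*w (s(w) = 6*(w + 3) = 6*(3 + w) = 18 + 6*w)
o(r, f) = f*(f - 6*f*r)/8 (o(r, f) = -3 + (((-6*r)*f + f)*f + (18 + 6*1))/8 = -3 + ((-6*f*r + f)*f + (18 + 6))/8 = -3 + ((f - 6*f*r)*f + 24)/8 = -3 + (f*(f - 6*f*r) + 24)/8 = -3 + (24 + f*(f - 6*f*r))/8 = -3 + (3 + f*(f - 6*f*r)/8) = f*(f - 6*f*r)/8)
P(u) = -1/16 + 9*u/8 (P(u) = -2²*(1 - 18*u)/64 = -4*(1 - 18*u)/64 = -(½ - 9*u)/8 = -1/16 + 9*u/8)
1227 + P(-2)*(-1253) = 1227 + (-1/16 + (9/8)*(-2))*(-1253) = 1227 + (-1/16 - 9/4)*(-1253) = 1227 - 37/16*(-1253) = 1227 + 46361/16 = 65993/16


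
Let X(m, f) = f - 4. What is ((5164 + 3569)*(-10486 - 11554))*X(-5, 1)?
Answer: 577425960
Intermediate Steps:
X(m, f) = -4 + f
((5164 + 3569)*(-10486 - 11554))*X(-5, 1) = ((5164 + 3569)*(-10486 - 11554))*(-4 + 1) = (8733*(-22040))*(-3) = -192475320*(-3) = 577425960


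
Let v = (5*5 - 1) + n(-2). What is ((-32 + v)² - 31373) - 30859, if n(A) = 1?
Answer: -62183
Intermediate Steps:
v = 25 (v = (5*5 - 1) + 1 = (25 - 1) + 1 = 24 + 1 = 25)
((-32 + v)² - 31373) - 30859 = ((-32 + 25)² - 31373) - 30859 = ((-7)² - 31373) - 30859 = (49 - 31373) - 30859 = -31324 - 30859 = -62183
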